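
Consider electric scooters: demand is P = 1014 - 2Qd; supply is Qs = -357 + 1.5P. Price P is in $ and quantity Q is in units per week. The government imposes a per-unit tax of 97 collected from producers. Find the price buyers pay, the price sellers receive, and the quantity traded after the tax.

Solving each curve for Q: Qd = 507 - 0.5P.
With a tax of 97 on producers, they supply based on the net price P_s = P_b - 97, so Qs = -502.5 + 1.5P_b.
Set Qd = Qs: 507 - 0.5P_b = -502.5 + 1.5P_b, so 1009.5 = 2P_b and P_b = 504.75.
Then P_s = 504.75 - 97 = 407.75 and Q = 507 - 0.5(504.75) = 254.625.

P_b = 504.75, P_s = 407.75, Q = 254.625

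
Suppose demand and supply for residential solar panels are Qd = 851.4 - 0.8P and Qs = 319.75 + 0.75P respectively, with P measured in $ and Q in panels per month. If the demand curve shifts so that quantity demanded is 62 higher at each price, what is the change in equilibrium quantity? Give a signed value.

ΔQ = 30

Set Qd = Qs: 851.4 - 0.8P = 319.75 + 0.75P, so 531.65 = 1.55P and P* = 343.
Then Q* = 851.4 - 0.8(343) = 577.
After the shift, demand is Qd = 913.4 - 0.8P.
The new intersection has 593.65 = 1.55P, i.e. P = 383, Q = 607.
ΔQ = 607 - 577 = 30.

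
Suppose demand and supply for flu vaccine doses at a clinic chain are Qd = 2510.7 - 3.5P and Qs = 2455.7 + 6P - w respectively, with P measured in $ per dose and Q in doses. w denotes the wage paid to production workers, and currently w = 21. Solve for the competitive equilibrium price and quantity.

With w = 21, supply is Qs = 2434.7 + 6P.
The market clears where 2510.7 - 3.5P = 2434.7 + 6P. Rearranging, 9.5P = 76, hence P* = 8.
Then Q* = 2510.7 - 3.5(8) = 2482.7.

P* = 8, Q* = 2482.7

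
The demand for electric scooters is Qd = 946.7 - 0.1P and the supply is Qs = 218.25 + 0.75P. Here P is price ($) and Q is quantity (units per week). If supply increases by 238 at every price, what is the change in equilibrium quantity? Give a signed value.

Equating demand and supply, 946.7 - 0.1P = 218.25 + 0.75P gives 0.85P = 728.45, so P* = 857.
Then Q* = 946.7 - 0.1(857) = 861.
After the shift, supply is Qs = 456.25 + 0.75P.
New equilibrium: 490.45 = 0.85P, so P = 577 and Q = 889.
ΔQ = 889 - 861 = 28.

ΔQ = 28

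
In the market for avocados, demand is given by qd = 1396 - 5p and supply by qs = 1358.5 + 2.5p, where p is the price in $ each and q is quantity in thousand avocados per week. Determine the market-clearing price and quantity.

Equating demand and supply, 1396 - 5p = 1358.5 + 2.5p gives 7.5p = 37.5, so p* = 5.
From the demand curve, q* = 1396 - 5(5) = 1371.

p* = 5, q* = 1371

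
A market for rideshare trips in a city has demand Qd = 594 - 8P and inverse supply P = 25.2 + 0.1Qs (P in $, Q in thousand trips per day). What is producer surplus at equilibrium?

Rewriting in direct form: Qs = -252 + 10P.
Set Qd = Qs: 594 - 8P = -252 + 10P, so 846 = 18P and P* = 47.
Then Q* = 594 - 8(47) = 218.
Supply choke price (Qs = 0): P = 25.2. Producer surplus = ½ × (47 - 25.2) × 218 = 2376.2.

Producer surplus = 2376.2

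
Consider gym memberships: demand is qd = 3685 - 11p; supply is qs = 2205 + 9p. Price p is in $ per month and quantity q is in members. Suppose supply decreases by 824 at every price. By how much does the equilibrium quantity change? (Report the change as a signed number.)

Δq = -453.2

Set qd = qs: 3685 - 11p = 2205 + 9p, so 1480 = 20p and p* = 74.
Then q* = 3685 - 11(74) = 2871.
After the shift, supply is qs = 1381 + 9p.
The new intersection has 2304 = 20p, i.e. p = 115.2, q = 2417.8.
Δq = 2417.8 - 2871 = -453.2.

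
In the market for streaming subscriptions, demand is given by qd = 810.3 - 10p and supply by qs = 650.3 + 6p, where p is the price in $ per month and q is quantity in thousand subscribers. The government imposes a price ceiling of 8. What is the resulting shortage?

Evaluating both curves at the ceiling price 8 gives qd = 730.3, qs = 698.3.
Shortage = qd - qs = 730.3 - 698.3 = 32.

Shortage = 32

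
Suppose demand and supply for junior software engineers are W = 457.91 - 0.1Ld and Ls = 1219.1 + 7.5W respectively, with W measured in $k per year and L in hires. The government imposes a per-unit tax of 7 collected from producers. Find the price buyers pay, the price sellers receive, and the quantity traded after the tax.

Inverting to quantity form: Ld = 4579.1 - 10W.
Producers keep W_s = W_b - 7 per unit, so supply in terms of the buyer price is Ls = 1166.6 + 7.5W_b.
Market clearing requires 4579.1 - 10W_b = 1166.6 + 7.5W_b; hence 3412.5 = 17.5W_b and W_b = 195.
Then W_s = 195 - 7 = 188 and L = 4579.1 - 10(195) = 2629.1.

W_b = 195, W_s = 188, L = 2629.1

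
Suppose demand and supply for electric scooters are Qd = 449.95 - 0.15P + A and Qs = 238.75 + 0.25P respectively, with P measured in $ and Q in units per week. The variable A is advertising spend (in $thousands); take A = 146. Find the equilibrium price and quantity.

With A = 146, demand is Qd = 595.95 - 0.15P.
Equating demand and supply, 595.95 - 0.15P = 238.75 + 0.25P gives 0.4P = 357.2, so P* = 893.
Plugging P* into demand: Q* = 595.95 - 0.15(893) = 462.

P* = 893, Q* = 462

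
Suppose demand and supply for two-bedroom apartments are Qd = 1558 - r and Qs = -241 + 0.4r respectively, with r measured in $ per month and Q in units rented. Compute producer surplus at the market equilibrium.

Set Qd = Qs: 1558 - r = -241 + 0.4r, so 1799 = 1.4r and r* = 1285.
From the demand curve, Q* = 1558 - 1285 = 273.
Supply choke price (Qs = 0): r = 602.5. Producer surplus = ½ × (1285 - 602.5) × 273 = 93161.25.

Producer surplus = 93161.25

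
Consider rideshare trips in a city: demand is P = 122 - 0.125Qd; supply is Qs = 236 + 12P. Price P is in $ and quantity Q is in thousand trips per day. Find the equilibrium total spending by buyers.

Total spending by buyers = 25160

In direct form, Qd = 976 - 8P.
The market clears where 976 - 8P = 236 + 12P. Rearranging, 20P = 740, hence P* = 37.
Then Q* = 976 - 8(37) = 680.
Total spending by buyers = P* × Q* = 37 × 680 = 25160.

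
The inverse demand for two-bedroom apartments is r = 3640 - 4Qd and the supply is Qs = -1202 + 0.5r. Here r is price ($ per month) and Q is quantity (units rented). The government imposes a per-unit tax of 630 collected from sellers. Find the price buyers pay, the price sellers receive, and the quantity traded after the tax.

r_b = 3236, r_s = 2606, Q = 101

Inverting to quantity form: Qd = 910 - 0.25r.
The tax drives a wedge r_b - r_s = 630. Substituting r_s = r_b - 630 into supply: Qs = -1517 + 0.5r_b.
Equate demand and the shifted supply: 910 - 0.25r_b = -1517 + 0.5r_b, giving 0.75r_b = 2427, so r_b = 3236.
So r_s = 2606 and the quantity traded is Q = 910 - 0.25(3236) = 101.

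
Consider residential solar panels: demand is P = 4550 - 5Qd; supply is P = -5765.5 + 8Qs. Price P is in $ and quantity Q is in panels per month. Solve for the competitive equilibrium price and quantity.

P* = 582.5, Q* = 793.5

In direct form, Qd = 910 - 0.2P and Qs = 720.6875 + 0.125P.
The market clears where 910 - 0.2P = 720.6875 + 0.125P. Rearranging, 0.325P = 189.3125, hence P* = 582.5.
Substitute back: Q* = 910 - 0.2(582.5) = 793.5.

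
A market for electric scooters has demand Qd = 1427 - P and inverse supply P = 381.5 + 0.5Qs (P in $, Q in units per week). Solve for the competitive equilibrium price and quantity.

In direct form, Qs = -763 + 2P.
Set Qd = Qs: 1427 - P = -763 + 2P, so 2190 = 3P and P* = 730.
Plugging P* into demand: Q* = 1427 - 730 = 697.

P* = 730, Q* = 697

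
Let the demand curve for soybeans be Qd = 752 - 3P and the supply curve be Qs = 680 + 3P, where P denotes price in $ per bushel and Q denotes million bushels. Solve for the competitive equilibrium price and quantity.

The market clears where 752 - 3P = 680 + 3P. Rearranging, 6P = 72, hence P* = 12.
Plugging P* into demand: Q* = 752 - 3(12) = 716.

P* = 12, Q* = 716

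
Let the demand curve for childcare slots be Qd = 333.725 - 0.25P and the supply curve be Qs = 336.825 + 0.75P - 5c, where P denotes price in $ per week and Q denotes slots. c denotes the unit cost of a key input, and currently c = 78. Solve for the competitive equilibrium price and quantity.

With c = 78, supply is Qs = -53.175 + 0.75P.
The market clears where 333.725 - 0.25P = -53.175 + 0.75P. Rearranging, P = 386.9, hence P* = 386.9.
Plugging P* into demand: Q* = 333.725 - 0.25(386.9) = 237.

P* = 386.9, Q* = 237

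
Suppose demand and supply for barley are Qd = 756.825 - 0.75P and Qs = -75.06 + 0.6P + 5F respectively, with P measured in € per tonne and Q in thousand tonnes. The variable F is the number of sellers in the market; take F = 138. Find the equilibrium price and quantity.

With F = 138, supply is Qs = 614.94 + 0.6P.
The market clears where 756.825 - 0.75P = 614.94 + 0.6P. Rearranging, 1.35P = 141.885, hence P* = 105.1.
Then Q* = 756.825 - 0.75(105.1) = 678.

P* = 105.1, Q* = 678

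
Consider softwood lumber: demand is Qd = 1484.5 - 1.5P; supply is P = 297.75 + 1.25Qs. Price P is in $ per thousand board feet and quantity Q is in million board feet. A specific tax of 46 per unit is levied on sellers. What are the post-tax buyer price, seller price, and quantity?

P_b = 765, P_s = 719, Q = 337

Inverting to quantity form: Qs = -238.2 + 0.8P.
Sellers keep P_s = P_b - 46 per unit, so supply in terms of the buyer price is Qs = -275 + 0.8P_b.
Equate demand and the shifted supply: 1484.5 - 1.5P_b = -275 + 0.8P_b, giving 2.3P_b = 1759.5, so P_b = 765.
So P_s = 719 and the quantity traded is Q = 1484.5 - 1.5(765) = 337.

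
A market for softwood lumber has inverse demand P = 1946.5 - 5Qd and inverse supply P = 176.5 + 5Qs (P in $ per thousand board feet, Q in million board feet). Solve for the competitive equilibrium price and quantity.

In direct form, Qd = 389.3 - 0.2P and Qs = -35.3 + 0.2P.
Equating demand and supply, 389.3 - 0.2P = -35.3 + 0.2P gives 0.4P = 424.6, so P* = 1061.5.
Substitute back: Q* = 389.3 - 0.2(1061.5) = 177.

P* = 1061.5, Q* = 177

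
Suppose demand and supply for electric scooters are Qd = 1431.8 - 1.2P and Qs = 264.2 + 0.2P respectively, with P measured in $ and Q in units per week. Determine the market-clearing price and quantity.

Equating demand and supply, 1431.8 - 1.2P = 264.2 + 0.2P gives 1.4P = 1167.6, so P* = 834.
Substitute back: Q* = 1431.8 - 1.2(834) = 431.

P* = 834, Q* = 431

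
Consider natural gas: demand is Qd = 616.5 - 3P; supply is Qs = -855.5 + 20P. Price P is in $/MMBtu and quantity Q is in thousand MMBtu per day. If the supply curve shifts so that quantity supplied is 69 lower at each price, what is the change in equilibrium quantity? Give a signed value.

Equating demand and supply, 616.5 - 3P = -855.5 + 20P gives 23P = 1472, so P* = 64.
Then Q* = 616.5 - 3(64) = 424.5.
After the shift, supply is Qs = -924.5 + 20P.
The new intersection has 1541 = 23P, i.e. P = 67, Q = 415.5.
ΔQ = 415.5 - 424.5 = -9.

ΔQ = -9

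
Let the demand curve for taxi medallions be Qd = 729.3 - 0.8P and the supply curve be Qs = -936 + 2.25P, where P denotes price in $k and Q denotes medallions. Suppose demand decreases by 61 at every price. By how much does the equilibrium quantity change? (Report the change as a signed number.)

ΔQ = -45

The market clears where 729.3 - 0.8P = -936 + 2.25P. Rearranging, 3.05P = 1665.3, hence P* = 546.
Then Q* = 729.3 - 0.8(546) = 292.5.
After the shift, demand is Qd = 668.3 - 0.8P.
Re-solving, 3.05P = 1604.3 gives P = 526 and Q = 247.5.
ΔQ = 247.5 - 292.5 = -45.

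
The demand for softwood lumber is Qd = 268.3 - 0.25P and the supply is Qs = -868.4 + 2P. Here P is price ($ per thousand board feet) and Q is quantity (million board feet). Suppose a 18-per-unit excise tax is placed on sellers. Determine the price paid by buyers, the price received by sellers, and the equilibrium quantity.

The tax drives a wedge P_b - P_s = 18. Substituting P_s = P_b - 18 into supply: Qs = -904.4 + 2P_b.
Market clearing requires 268.3 - 0.25P_b = -904.4 + 2P_b; hence 1172.7 = 2.25P_b and P_b = 521.2.
Then P_s = 521.2 - 18 = 503.2 and Q = 268.3 - 0.25(521.2) = 138.

P_b = 521.2, P_s = 503.2, Q = 138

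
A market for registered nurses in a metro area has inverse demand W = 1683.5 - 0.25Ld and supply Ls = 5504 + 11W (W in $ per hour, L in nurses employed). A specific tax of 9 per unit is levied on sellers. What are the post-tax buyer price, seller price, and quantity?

Inverting to quantity form: Ld = 6734 - 4W.
Sellers keep W_s = W_b - 9 per unit, so supply in terms of the buyer price is Ls = 5405 + 11W_b.
Market clearing requires 6734 - 4W_b = 5405 + 11W_b; hence 1329 = 15W_b and W_b = 88.6.
Then W_s = 88.6 - 9 = 79.6 and L = 6734 - 4(88.6) = 6379.6.

W_b = 88.6, W_s = 79.6, L = 6379.6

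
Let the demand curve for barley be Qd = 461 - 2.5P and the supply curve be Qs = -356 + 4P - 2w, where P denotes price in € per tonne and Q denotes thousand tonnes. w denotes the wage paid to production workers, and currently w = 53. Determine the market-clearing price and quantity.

P* = 142, Q* = 106

With w = 53, supply is Qs = -462 + 4P.
At equilibrium Qd = Qs, so 461 - 2.5P = -462 + 4P; collecting terms, 923 = 6.5P and P* = 142.
Then Q* = 461 - 2.5(142) = 106.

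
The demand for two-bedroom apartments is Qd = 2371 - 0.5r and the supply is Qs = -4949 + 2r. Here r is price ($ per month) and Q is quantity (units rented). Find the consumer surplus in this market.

Consumer surplus = 822649

Equating demand and supply, 2371 - 0.5r = -4949 + 2r gives 2.5r = 7320, so r* = 2928.
From the demand curve, Q* = 2371 - 0.5(2928) = 907.
Demand choke price (Qd = 0): r = 2371/0.5 = 4742. Consumer surplus = ½ × (4742 - 2928) × 907 = 822649.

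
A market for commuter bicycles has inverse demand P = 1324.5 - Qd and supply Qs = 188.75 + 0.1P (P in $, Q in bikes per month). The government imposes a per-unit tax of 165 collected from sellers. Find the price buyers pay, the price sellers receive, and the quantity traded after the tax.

Rewriting in direct form: Qd = 1324.5 - P.
Sellers keep P_s = P_b - 165 per unit, so supply in terms of the buyer price is Qs = 172.25 + 0.1P_b.
Set Qd = Qs: 1324.5 - P_b = 172.25 + 0.1P_b, so 1152.25 = 1.1P_b and P_b = 1047.5.
So P_s = 882.5 and the quantity traded is Q = 1324.5 - 1047.5 = 277.

P_b = 1047.5, P_s = 882.5, Q = 277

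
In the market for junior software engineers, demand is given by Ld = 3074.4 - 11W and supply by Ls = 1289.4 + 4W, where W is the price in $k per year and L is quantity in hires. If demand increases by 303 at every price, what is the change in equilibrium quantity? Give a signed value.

The market clears where 3074.4 - 11W = 1289.4 + 4W. Rearranging, 15W = 1785, hence W* = 119.
Plugging W* into demand: L* = 3074.4 - 11(119) = 1765.4.
After the shift, demand is Ld = 3377.4 - 11W.
New equilibrium: 2088 = 15W, so W = 139.2 and L = 1846.2.
ΔL = 1846.2 - 1765.4 = 80.8.

ΔL = 80.8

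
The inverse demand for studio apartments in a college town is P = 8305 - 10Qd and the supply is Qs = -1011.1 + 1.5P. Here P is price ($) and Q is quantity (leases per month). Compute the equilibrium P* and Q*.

P* = 1151, Q* = 715.4

Rewriting in direct form: Qd = 830.5 - 0.1P.
Set Qd = Qs: 830.5 - 0.1P = -1011.1 + 1.5P, so 1841.6 = 1.6P and P* = 1151.
Plugging P* into demand: Q* = 830.5 - 0.1(1151) = 715.4.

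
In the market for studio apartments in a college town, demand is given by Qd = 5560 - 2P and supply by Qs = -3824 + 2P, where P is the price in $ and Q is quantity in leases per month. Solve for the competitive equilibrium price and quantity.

P* = 2346, Q* = 868

Set Qd = Qs: 5560 - 2P = -3824 + 2P, so 9384 = 4P and P* = 2346.
From the demand curve, Q* = 5560 - 2(2346) = 868.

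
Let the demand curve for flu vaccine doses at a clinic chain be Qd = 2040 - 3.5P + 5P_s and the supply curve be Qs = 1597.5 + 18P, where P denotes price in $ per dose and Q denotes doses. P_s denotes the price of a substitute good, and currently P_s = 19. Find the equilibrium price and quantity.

P* = 25, Q* = 2047.5

With P_s = 19, demand is Qd = 2135 - 3.5P.
Set Qd = Qs: 2135 - 3.5P = 1597.5 + 18P, so 537.5 = 21.5P and P* = 25.
Then Q* = 2135 - 3.5(25) = 2047.5.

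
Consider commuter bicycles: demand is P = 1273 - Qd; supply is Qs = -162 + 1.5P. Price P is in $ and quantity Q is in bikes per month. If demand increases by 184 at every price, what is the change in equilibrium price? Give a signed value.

ΔP = 73.6

Inverting to quantity form: Qd = 1273 - P.
Set Qd = Qs: 1273 - P = -162 + 1.5P, so 1435 = 2.5P and P* = 574.
Substitute back: Q* = 1273 - 574 = 699.
After the shift, demand is Qd = 1457 - P.
New equilibrium: 1619 = 2.5P, so P = 647.6 and Q = 809.4.
ΔP = 647.6 - 574 = 73.6.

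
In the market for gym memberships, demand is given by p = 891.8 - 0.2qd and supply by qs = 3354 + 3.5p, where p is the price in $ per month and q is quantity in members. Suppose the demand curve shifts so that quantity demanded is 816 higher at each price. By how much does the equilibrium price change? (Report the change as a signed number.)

Inverting to quantity form: qd = 4459 - 5p.
At equilibrium qd = qs, so 4459 - 5p = 3354 + 3.5p; collecting terms, 1105 = 8.5p and p* = 130.
Plugging p* into demand: q* = 4459 - 5(130) = 3809.
After the shift, demand is qd = 5275 - 5p.
New equilibrium: 1921 = 8.5p, so p = 226 and q = 4145.
Δp = 226 - 130 = 96.

Δp = 96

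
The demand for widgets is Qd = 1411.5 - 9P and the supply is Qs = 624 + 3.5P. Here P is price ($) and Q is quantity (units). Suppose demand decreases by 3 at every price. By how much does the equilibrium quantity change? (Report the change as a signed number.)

The market clears where 1411.5 - 9P = 624 + 3.5P. Rearranging, 12.5P = 787.5, hence P* = 63.
Substitute back: Q* = 1411.5 - 9(63) = 844.5.
After the shift, demand is Qd = 1408.5 - 9P.
Re-solving, 12.5P = 784.5 gives P = 62.76 and Q = 843.66.
ΔQ = 843.66 - 844.5 = -0.84.

ΔQ = -0.84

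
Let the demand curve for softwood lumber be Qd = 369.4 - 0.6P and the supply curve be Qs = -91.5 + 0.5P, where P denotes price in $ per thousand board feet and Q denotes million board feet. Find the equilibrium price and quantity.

P* = 419, Q* = 118

Equating demand and supply, 369.4 - 0.6P = -91.5 + 0.5P gives 1.1P = 460.9, so P* = 419.
From the demand curve, Q* = 369.4 - 0.6(419) = 118.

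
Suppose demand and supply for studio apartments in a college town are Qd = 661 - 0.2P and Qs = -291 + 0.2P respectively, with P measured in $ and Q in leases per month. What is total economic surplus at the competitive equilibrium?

Total surplus = 171125

Equating demand and supply, 661 - 0.2P = -291 + 0.2P gives 0.4P = 952, so P* = 2380.
Plugging P* into demand: Q* = 661 - 0.2(2380) = 185.
Demand choke price = 3305; supply choke price = 1455. CS = ½(3305 - 2380)(185) = 85562.5; PS = ½(2380 - 1455)(185) = 85562.5. Total surplus = 171125.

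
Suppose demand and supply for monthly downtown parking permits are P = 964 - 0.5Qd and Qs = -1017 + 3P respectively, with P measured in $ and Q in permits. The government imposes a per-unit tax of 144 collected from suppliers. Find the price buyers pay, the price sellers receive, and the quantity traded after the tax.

Solving each curve for Q: Qd = 1928 - 2P.
With a tax of 144 on suppliers, they supply based on the net price P_s = P_b - 144, so Qs = -1449 + 3P_b.
Set Qd = Qs: 1928 - 2P_b = -1449 + 3P_b, so 3377 = 5P_b and P_b = 675.4.
Then P_s = 675.4 - 144 = 531.4 and Q = 1928 - 2(675.4) = 577.2.

P_b = 675.4, P_s = 531.4, Q = 577.2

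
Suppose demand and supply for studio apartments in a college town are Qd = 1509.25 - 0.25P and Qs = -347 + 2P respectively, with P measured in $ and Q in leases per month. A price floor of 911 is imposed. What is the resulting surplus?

With P fixed at 911, quantity demanded is 1281.5 and quantity supplied is 1475.
Surplus = Qs - Qd = 1475 - 1281.5 = 193.5.

Surplus = 193.5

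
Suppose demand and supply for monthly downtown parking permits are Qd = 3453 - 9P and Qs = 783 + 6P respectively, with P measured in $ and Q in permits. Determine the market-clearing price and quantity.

P* = 178, Q* = 1851

At equilibrium Qd = Qs, so 3453 - 9P = 783 + 6P; collecting terms, 2670 = 15P and P* = 178.
Plugging P* into demand: Q* = 3453 - 9(178) = 1851.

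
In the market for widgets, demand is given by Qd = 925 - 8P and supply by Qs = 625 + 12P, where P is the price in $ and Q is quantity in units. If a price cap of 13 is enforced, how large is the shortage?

Evaluating both curves at the ceiling price 13 gives Qd = 821, Qs = 781.
Shortage = Qd - Qs = 821 - 781 = 40.

Shortage = 40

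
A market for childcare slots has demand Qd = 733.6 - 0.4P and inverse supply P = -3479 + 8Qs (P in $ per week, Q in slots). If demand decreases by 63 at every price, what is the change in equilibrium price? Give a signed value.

Inverting to quantity form: Qs = 434.875 + 0.125P.
Set Qd = Qs: 733.6 - 0.4P = 434.875 + 0.125P, so 298.725 = 0.525P and P* = 569.
From the demand curve, Q* = 733.6 - 0.4(569) = 506.
After the shift, demand is Qd = 670.6 - 0.4P.
New equilibrium: 235.725 = 0.525P, so P = 449 and Q = 491.
ΔP = 449 - 569 = -120.

ΔP = -120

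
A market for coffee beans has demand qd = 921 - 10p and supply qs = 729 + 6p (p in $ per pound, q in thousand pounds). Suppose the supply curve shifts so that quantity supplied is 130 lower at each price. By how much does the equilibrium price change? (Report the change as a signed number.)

Δp = 8.125

Set qd = qs: 921 - 10p = 729 + 6p, so 192 = 16p and p* = 12.
From the demand curve, q* = 921 - 10(12) = 801.
After the shift, supply is qs = 599 + 6p.
New equilibrium: 322 = 16p, so p = 20.125 and q = 719.75.
Δp = 20.125 - 12 = 8.125.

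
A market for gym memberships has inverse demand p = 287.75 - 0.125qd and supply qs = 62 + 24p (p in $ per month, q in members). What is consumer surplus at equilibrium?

Rewriting in direct form: qd = 2302 - 8p.
Set qd = qs: 2302 - 8p = 62 + 24p, so 2240 = 32p and p* = 70.
From the demand curve, q* = 2302 - 8(70) = 1742.
Demand choke price (qd = 0): p = 2302/8 = 287.75. Consumer surplus = ½ × (287.75 - 70) × 1742 = 189660.25.

Consumer surplus = 189660.25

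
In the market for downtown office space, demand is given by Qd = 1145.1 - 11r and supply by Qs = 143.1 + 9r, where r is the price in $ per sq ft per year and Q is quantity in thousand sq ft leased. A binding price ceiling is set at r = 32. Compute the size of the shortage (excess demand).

Evaluating both curves at the ceiling price 32 gives Qd = 793.1, Qs = 431.1.
Shortage = Qd - Qs = 793.1 - 431.1 = 362.

Shortage = 362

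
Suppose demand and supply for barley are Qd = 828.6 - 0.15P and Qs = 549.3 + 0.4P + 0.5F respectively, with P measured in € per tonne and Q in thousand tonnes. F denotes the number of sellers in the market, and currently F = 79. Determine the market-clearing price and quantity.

With F = 79, supply is Qs = 588.8 + 0.4P.
At equilibrium Qd = Qs, so 828.6 - 0.15P = 588.8 + 0.4P; collecting terms, 239.8 = 0.55P and P* = 436.
Then Q* = 828.6 - 0.15(436) = 763.2.

P* = 436, Q* = 763.2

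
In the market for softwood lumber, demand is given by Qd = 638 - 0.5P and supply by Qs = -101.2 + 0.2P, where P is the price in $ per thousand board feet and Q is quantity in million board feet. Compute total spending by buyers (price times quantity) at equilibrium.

Total spending by buyers = 116160

Set Qd = Qs: 638 - 0.5P = -101.2 + 0.2P, so 739.2 = 0.7P and P* = 1056.
Substitute back: Q* = 638 - 0.5(1056) = 110.
Total spending by buyers = P* × Q* = 1056 × 110 = 116160.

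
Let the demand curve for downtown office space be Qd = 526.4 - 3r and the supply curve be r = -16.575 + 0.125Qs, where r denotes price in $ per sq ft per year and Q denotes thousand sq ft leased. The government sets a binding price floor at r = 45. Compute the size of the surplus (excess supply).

In direct form, Qs = 132.6 + 8r.
At r = 45: Qd = 391.4 and Qs = 492.6.
Surplus = Qs - Qd = 492.6 - 391.4 = 101.2.

Surplus = 101.2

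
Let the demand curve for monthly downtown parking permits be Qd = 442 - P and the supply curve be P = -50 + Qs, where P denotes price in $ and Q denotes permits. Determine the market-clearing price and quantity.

In direct form, Qs = 50 + P.
At equilibrium Qd = Qs, so 442 - P = 50 + P; collecting terms, 392 = 2P and P* = 196.
Then Q* = 442 - 196 = 246.

P* = 196, Q* = 246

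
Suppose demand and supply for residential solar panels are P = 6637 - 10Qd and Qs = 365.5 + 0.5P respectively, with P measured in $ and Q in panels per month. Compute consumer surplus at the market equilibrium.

Consumer surplus = 1884980

Rewriting in direct form: Qd = 663.7 - 0.1P.
Set Qd = Qs: 663.7 - 0.1P = 365.5 + 0.5P, so 298.2 = 0.6P and P* = 497.
Substitute back: Q* = 663.7 - 0.1(497) = 614.
Demand choke price (Qd = 0): P = 663.7/0.1 = 6637. Consumer surplus = ½ × (6637 - 497) × 614 = 1884980.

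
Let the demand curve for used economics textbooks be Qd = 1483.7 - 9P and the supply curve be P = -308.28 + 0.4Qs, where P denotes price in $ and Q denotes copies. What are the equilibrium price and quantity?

Inverting to quantity form: Qs = 770.7 + 2.5P.
The market clears where 1483.7 - 9P = 770.7 + 2.5P. Rearranging, 11.5P = 713, hence P* = 62.
From the demand curve, Q* = 1483.7 - 9(62) = 925.7.

P* = 62, Q* = 925.7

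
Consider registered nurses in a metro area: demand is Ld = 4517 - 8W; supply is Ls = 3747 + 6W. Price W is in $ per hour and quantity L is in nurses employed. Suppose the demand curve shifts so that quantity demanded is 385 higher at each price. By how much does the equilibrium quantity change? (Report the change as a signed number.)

At equilibrium Ld = Ls, so 4517 - 8W = 3747 + 6W; collecting terms, 770 = 14W and W* = 55.
Then L* = 4517 - 8(55) = 4077.
After the shift, demand is Ld = 4902 - 8W.
New equilibrium: 1155 = 14W, so W = 82.5 and L = 4242.
ΔL = 4242 - 4077 = 165.

ΔL = 165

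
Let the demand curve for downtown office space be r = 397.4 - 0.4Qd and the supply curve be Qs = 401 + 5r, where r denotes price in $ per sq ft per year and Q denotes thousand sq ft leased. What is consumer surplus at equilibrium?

Inverting to quantity form: Qd = 993.5 - 2.5r.
At equilibrium Qd = Qs, so 993.5 - 2.5r = 401 + 5r; collecting terms, 592.5 = 7.5r and r* = 79.
Substitute back: Q* = 993.5 - 2.5(79) = 796.
Demand choke price (Qd = 0): r = 993.5/2.5 = 397.4. Consumer surplus = ½ × (397.4 - 79) × 796 = 126723.2.

Consumer surplus = 126723.2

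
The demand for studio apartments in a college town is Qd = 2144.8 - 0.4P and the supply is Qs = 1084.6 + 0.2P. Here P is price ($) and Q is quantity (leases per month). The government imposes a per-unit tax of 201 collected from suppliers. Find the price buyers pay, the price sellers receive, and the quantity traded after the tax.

P_b = 1834, P_s = 1633, Q = 1411.2

The tax drives a wedge P_b - P_s = 201. Substituting P_s = P_b - 201 into supply: Qs = 1044.4 + 0.2P_b.
Equate demand and the shifted supply: 2144.8 - 0.4P_b = 1044.4 + 0.2P_b, giving 0.6P_b = 1100.4, so P_b = 1834.
Then P_s = 1834 - 201 = 1633 and Q = 2144.8 - 0.4(1834) = 1411.2.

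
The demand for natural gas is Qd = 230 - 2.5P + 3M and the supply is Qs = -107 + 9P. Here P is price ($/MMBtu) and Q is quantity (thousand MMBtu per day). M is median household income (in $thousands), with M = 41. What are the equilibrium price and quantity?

With M = 41, demand is Qd = 353 - 2.5P.
At equilibrium Qd = Qs, so 353 - 2.5P = -107 + 9P; collecting terms, 460 = 11.5P and P* = 40.
Substitute back: Q* = 353 - 2.5(40) = 253.

P* = 40, Q* = 253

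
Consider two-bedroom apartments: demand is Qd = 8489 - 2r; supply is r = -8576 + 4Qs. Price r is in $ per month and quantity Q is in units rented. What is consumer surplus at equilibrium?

Consumer surplus = 2029200.25

Inverting to quantity form: Qs = 2144 + 0.25r.
Equating demand and supply, 8489 - 2r = 2144 + 0.25r gives 2.25r = 6345, so r* = 2820.
Substitute back: Q* = 8489 - 2(2820) = 2849.
Demand choke price (Qd = 0): r = 8489/2 = 4244.5. Consumer surplus = ½ × (4244.5 - 2820) × 2849 = 2029200.25.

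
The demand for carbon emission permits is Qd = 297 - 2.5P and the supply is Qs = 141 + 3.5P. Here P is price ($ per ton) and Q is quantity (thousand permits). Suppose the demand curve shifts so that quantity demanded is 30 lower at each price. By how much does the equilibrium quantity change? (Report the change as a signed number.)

The market clears where 297 - 2.5P = 141 + 3.5P. Rearranging, 6P = 156, hence P* = 26.
Then Q* = 297 - 2.5(26) = 232.
After the shift, demand is Qd = 267 - 2.5P.
Re-solving, 6P = 126 gives P = 21 and Q = 214.5.
ΔQ = 214.5 - 232 = -17.5.

ΔQ = -17.5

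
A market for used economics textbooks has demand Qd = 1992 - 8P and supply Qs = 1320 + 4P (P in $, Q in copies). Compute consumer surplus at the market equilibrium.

Consumer surplus = 148996

At equilibrium Qd = Qs, so 1992 - 8P = 1320 + 4P; collecting terms, 672 = 12P and P* = 56.
Then Q* = 1992 - 8(56) = 1544.
Demand choke price (Qd = 0): P = 1992/8 = 249. Consumer surplus = ½ × (249 - 56) × 1544 = 148996.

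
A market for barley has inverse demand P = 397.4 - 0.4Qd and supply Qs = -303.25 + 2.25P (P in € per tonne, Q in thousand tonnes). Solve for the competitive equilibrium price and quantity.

In direct form, Qd = 993.5 - 2.5P.
The market clears where 993.5 - 2.5P = -303.25 + 2.25P. Rearranging, 4.75P = 1296.75, hence P* = 273.
From the demand curve, Q* = 993.5 - 2.5(273) = 311.

P* = 273, Q* = 311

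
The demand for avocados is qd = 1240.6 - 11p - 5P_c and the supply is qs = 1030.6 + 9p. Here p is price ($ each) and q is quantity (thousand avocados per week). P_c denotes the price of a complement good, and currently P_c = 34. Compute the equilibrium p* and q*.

p* = 2, q* = 1048.6

With P_c = 34, demand is qd = 1070.6 - 11p.
Equating demand and supply, 1070.6 - 11p = 1030.6 + 9p gives 20p = 40, so p* = 2.
Substitute back: q* = 1070.6 - 11(2) = 1048.6.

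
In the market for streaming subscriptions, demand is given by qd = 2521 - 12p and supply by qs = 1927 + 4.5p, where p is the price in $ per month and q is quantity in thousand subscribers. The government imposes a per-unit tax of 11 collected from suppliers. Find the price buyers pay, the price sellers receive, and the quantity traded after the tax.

p_b = 39, p_s = 28, q = 2053

The tax drives a wedge p_b - p_s = 11. Substituting p_s = p_b - 11 into supply: qs = 1877.5 + 4.5p_b.
Set qd = qs: 2521 - 12p_b = 1877.5 + 4.5p_b, so 643.5 = 16.5p_b and p_b = 39.
Then p_s = 39 - 11 = 28 and q = 2521 - 12(39) = 2053.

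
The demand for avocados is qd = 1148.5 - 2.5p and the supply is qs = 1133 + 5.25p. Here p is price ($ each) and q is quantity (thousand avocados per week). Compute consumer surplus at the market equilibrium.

Set qd = qs: 1148.5 - 2.5p = 1133 + 5.25p, so 15.5 = 7.75p and p* = 2.
From the demand curve, q* = 1148.5 - 2.5(2) = 1143.5.
Demand choke price (qd = 0): p = 1148.5/2.5 = 459.4. Consumer surplus = ½ × (459.4 - 2) × 1143.5 = 261518.45.

Consumer surplus = 261518.45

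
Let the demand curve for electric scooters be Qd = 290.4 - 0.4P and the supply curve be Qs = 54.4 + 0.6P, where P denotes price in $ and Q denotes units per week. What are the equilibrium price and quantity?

At equilibrium Qd = Qs, so 290.4 - 0.4P = 54.4 + 0.6P; collecting terms, 236 = P and P* = 236.
Plugging P* into demand: Q* = 290.4 - 0.4(236) = 196.

P* = 236, Q* = 196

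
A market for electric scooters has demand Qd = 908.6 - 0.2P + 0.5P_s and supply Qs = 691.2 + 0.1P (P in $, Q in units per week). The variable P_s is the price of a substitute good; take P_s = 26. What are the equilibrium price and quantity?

P* = 768, Q* = 768

With P_s = 26, demand is Qd = 921.6 - 0.2P.
The market clears where 921.6 - 0.2P = 691.2 + 0.1P. Rearranging, 0.3P = 230.4, hence P* = 768.
Then Q* = 921.6 - 0.2(768) = 768.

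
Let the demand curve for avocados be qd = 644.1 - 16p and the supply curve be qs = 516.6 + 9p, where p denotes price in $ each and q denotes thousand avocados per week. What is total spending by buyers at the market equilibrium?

Total spending by buyers = 2868.75

Equating demand and supply, 644.1 - 16p = 516.6 + 9p gives 25p = 127.5, so p* = 5.1.
Substitute back: q* = 644.1 - 16(5.1) = 562.5.
Total spending by buyers = p* × q* = 5.1 × 562.5 = 2868.75.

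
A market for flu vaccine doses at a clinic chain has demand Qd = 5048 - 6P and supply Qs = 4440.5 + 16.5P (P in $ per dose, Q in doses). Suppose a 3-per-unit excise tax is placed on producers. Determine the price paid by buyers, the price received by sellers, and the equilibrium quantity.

P_b = 29.2, P_s = 26.2, Q = 4872.8

With a tax of 3 on producers, they supply based on the net price P_s = P_b - 3, so Qs = 4391 + 16.5P_b.
Set Qd = Qs: 5048 - 6P_b = 4391 + 16.5P_b, so 657 = 22.5P_b and P_b = 29.2.
So P_s = 26.2 and the quantity traded is Q = 5048 - 6(29.2) = 4872.8.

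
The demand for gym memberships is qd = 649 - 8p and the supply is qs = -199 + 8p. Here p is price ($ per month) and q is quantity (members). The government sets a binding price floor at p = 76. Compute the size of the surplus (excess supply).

Surplus = 368

With p fixed at 76, quantity demanded is 41 and quantity supplied is 409.
Surplus = qs - qd = 409 - 41 = 368.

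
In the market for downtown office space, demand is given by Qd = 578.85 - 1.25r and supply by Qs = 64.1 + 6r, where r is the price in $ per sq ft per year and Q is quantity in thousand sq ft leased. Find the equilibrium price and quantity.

r* = 71, Q* = 490.1

Equating demand and supply, 578.85 - 1.25r = 64.1 + 6r gives 7.25r = 514.75, so r* = 71.
Plugging r* into demand: Q* = 578.85 - 1.25(71) = 490.1.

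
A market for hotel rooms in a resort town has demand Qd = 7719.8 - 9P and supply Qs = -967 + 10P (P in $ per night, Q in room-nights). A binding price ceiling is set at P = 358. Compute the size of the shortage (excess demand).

Shortage = 1884.8

At P = 358: Qd = 4497.8 and Qs = 2613.
Shortage = Qd - Qs = 4497.8 - 2613 = 1884.8.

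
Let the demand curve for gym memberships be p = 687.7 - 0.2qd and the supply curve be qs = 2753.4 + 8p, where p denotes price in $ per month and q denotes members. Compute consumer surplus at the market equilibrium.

Inverting to quantity form: qd = 3438.5 - 5p.
The market clears where 3438.5 - 5p = 2753.4 + 8p. Rearranging, 13p = 685.1, hence p* = 52.7.
Then q* = 3438.5 - 5(52.7) = 3175.
Demand choke price (qd = 0): p = 3438.5/5 = 687.7. Consumer surplus = ½ × (687.7 - 52.7) × 3175 = 1008062.5.

Consumer surplus = 1008062.5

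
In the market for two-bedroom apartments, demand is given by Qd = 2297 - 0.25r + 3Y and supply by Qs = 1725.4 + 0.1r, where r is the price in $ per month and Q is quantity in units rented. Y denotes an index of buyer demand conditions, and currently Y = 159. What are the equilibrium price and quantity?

r* = 2996, Q* = 2025

With Y = 159, demand is Qd = 2774 - 0.25r.
At equilibrium Qd = Qs, so 2774 - 0.25r = 1725.4 + 0.1r; collecting terms, 1048.6 = 0.35r and r* = 2996.
Plugging r* into demand: Q* = 2774 - 0.25(2996) = 2025.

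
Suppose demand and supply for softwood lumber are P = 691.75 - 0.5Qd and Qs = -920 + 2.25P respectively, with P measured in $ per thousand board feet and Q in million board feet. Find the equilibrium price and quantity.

P* = 542, Q* = 299.5

Rewriting in direct form: Qd = 1383.5 - 2P.
Set Qd = Qs: 1383.5 - 2P = -920 + 2.25P, so 2303.5 = 4.25P and P* = 542.
From the demand curve, Q* = 1383.5 - 2(542) = 299.5.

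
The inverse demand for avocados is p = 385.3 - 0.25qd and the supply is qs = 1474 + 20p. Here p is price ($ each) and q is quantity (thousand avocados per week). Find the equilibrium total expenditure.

Total expenditure = 4284

Inverting to quantity form: qd = 1541.2 - 4p.
At equilibrium qd = qs, so 1541.2 - 4p = 1474 + 20p; collecting terms, 67.2 = 24p and p* = 2.8.
Substitute back: q* = 1541.2 - 4(2.8) = 1530.
Total expenditure = p* × q* = 2.8 × 1530 = 4284.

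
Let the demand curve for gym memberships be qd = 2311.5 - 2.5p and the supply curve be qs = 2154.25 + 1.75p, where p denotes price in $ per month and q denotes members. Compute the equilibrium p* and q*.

p* = 37, q* = 2219

At equilibrium qd = qs, so 2311.5 - 2.5p = 2154.25 + 1.75p; collecting terms, 157.25 = 4.25p and p* = 37.
Substitute back: q* = 2311.5 - 2.5(37) = 2219.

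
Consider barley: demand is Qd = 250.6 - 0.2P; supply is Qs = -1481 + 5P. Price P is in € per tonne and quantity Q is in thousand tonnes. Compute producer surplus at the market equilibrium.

Producer surplus = 3385.6

At equilibrium Qd = Qs, so 250.6 - 0.2P = -1481 + 5P; collecting terms, 1731.6 = 5.2P and P* = 333.
Then Q* = 250.6 - 0.2(333) = 184.
Supply choke price (Qs = 0): P = 296.2. Producer surplus = ½ × (333 - 296.2) × 184 = 3385.6.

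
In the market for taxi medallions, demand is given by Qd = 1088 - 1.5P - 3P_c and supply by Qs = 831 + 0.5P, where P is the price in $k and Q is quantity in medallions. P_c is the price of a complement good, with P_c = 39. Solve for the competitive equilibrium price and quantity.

With P_c = 39, demand is Qd = 971 - 1.5P.
Equating demand and supply, 971 - 1.5P = 831 + 0.5P gives 2P = 140, so P* = 70.
Plugging P* into demand: Q* = 971 - 1.5(70) = 866.

P* = 70, Q* = 866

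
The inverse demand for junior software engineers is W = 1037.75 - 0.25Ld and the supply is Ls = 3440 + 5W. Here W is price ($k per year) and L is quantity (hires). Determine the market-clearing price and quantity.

W* = 79, L* = 3835

Rewriting in direct form: Ld = 4151 - 4W.
Set Ld = Ls: 4151 - 4W = 3440 + 5W, so 711 = 9W and W* = 79.
From the demand curve, L* = 4151 - 4(79) = 3835.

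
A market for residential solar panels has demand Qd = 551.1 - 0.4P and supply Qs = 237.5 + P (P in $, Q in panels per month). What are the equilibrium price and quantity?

P* = 224, Q* = 461.5

The market clears where 551.1 - 0.4P = 237.5 + P. Rearranging, 1.4P = 313.6, hence P* = 224.
Plugging P* into demand: Q* = 551.1 - 0.4(224) = 461.5.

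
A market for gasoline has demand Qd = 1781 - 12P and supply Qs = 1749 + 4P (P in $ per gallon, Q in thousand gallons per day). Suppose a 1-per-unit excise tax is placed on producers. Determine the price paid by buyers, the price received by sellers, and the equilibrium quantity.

Producers keep P_s = P_b - 1 per unit, so supply in terms of the buyer price is Qs = 1745 + 4P_b.
Equate demand and the shifted supply: 1781 - 12P_b = 1745 + 4P_b, giving 16P_b = 36, so P_b = 2.25.
So P_s = 1.25 and the quantity traded is Q = 1781 - 12(2.25) = 1754.

P_b = 2.25, P_s = 1.25, Q = 1754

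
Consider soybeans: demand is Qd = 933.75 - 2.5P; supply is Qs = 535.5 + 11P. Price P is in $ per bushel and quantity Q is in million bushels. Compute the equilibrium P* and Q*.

Set Qd = Qs: 933.75 - 2.5P = 535.5 + 11P, so 398.25 = 13.5P and P* = 29.5.
Plugging P* into demand: Q* = 933.75 - 2.5(29.5) = 860.

P* = 29.5, Q* = 860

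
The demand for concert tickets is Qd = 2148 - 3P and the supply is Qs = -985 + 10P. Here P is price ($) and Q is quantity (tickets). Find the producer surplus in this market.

At equilibrium Qd = Qs, so 2148 - 3P = -985 + 10P; collecting terms, 3133 = 13P and P* = 241.
Then Q* = 2148 - 3(241) = 1425.
Supply choke price (Qs = 0): P = 98.5. Producer surplus = ½ × (241 - 98.5) × 1425 = 101531.25.

Producer surplus = 101531.25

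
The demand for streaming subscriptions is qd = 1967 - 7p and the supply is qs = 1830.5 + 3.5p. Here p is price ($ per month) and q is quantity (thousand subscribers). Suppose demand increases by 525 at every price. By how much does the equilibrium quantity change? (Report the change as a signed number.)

Δq = 175

Equating demand and supply, 1967 - 7p = 1830.5 + 3.5p gives 10.5p = 136.5, so p* = 13.
Plugging p* into demand: q* = 1967 - 7(13) = 1876.
After the shift, demand is qd = 2492 - 7p.
New equilibrium: 661.5 = 10.5p, so p = 63 and q = 2051.
Δq = 2051 - 1876 = 175.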